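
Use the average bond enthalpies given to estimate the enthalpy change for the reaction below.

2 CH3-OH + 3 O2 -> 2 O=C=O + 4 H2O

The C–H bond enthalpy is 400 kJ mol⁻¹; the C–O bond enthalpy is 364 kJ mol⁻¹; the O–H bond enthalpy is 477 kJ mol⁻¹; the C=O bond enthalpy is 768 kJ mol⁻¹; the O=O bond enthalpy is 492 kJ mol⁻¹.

Bonds broken (reactants):
  C–H: 6 × 400 = 2400
  C–O: 2 × 364 = 728
  O–H: 2 × 477 = 954
  O=O: 3 × 492 = 1476
  Σ(broken) = 5558 kJ
Bonds formed (products):
  C=O: 4 × 768 = 3072
  O–H: 8 × 477 = 3816
  Σ(formed) = 6888 kJ
ΔH = Σ(broken) − Σ(formed) = 5558 − 6888 = −1330 kJ

ΔH ≈ −1330 kJ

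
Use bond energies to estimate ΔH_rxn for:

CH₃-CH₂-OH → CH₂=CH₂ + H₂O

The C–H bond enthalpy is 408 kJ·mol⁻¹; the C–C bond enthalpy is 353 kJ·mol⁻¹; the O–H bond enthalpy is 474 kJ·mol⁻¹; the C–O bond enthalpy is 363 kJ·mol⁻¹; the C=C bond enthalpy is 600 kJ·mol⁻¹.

Bonds broken (reactants):
  C–C: 1 × 353 = 353
  C–H: 5 × 408 = 2040
  C–O: 1 × 363 = 363
  O–H: 1 × 474 = 474
  Σ(broken) = 3230 kJ
Bonds formed (products):
  C–H: 4 × 408 = 1632
  C=C: 1 × 600 = 600
  O–H: 2 × 474 = 948
  Σ(formed) = 3180 kJ
ΔH = Σ(broken) − Σ(formed) = 3230 − 3180 = +50 kJ

ΔH ≈ +50 kJ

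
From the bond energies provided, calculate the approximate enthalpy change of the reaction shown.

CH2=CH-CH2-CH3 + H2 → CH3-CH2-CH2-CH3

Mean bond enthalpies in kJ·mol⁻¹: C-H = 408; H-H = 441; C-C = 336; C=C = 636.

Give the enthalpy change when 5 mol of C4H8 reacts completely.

Bonds broken (reactants):
  C-C: 2 × 336 = 672
  C-H: 8 × 408 = 3264
  C=C: 1 × 636 = 636
  H-H: 1 × 441 = 441
  Σ(broken) = 5013 kJ
Bonds formed (products):
  C-C: 3 × 336 = 1008
  C-H: 10 × 408 = 4080
  Σ(formed) = 5088 kJ
ΔH = Σ(broken) − Σ(formed) = 5013 − 5088 = −75 kJ
For 5× the reaction as written: 5 × (−75) = −375 kJ

ΔH = −375 kJ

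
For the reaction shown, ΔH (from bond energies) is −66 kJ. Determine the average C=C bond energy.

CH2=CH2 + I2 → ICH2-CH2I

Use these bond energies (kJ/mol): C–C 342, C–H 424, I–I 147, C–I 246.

Let D be the C=C bond energy.
Σ(broken) = 4×424 + 1×D + 1×147 = 1843 + D
Σ(formed) = 1×342 + 4×424 + 2×246 = 2530
ΔH = Σ(broken) − Σ(formed) = (1843 + D) − (2530) = −687 + D
Setting this equal to −66 kJ gives D = 621 kJ/mol.

D(C=C) ≈ 621 kJ/mol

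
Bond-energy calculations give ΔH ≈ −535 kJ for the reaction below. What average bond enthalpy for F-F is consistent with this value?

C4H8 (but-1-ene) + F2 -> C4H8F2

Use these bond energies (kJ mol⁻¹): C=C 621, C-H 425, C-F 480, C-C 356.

D(F-F) ≈ 160 kJ/mol

Let D be the F-F bond energy.
Σ(broken) = 2×356 + 8×425 + 1×621 + 1×D = 4733 + D
Σ(formed) = 3×356 + 2×480 + 8×425 = 5428
ΔH = Σ(broken) − Σ(formed) = (4733 + D) − (5428) = −695 + D
Setting this equal to −535 kJ gives D = 160 kJ/mol.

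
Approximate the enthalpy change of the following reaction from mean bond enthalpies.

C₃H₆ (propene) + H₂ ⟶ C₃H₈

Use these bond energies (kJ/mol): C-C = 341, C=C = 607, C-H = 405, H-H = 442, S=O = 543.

Bonds broken (reactants):
  C-C: 1 × 341 = 341
  C-H: 6 × 405 = 2430
  C=C: 1 × 607 = 607
  H-H: 1 × 442 = 442
  Σ(broken) = 3820 kJ
Bonds formed (products):
  C-C: 2 × 341 = 682
  C-H: 8 × 405 = 3240
  Σ(formed) = 3922 kJ
ΔH = Σ(broken) − Σ(formed) = 3820 − 3922 = −102 kJ

ΔH ≈ −102 kJ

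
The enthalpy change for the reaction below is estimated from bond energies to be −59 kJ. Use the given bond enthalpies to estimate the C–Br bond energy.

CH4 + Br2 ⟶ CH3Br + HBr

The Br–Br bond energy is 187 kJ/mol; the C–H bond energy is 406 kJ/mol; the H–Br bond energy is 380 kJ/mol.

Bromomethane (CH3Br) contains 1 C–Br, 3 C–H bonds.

Let D be the C–Br bond energy.
Σ(broken) = 1×187 + 4×406 = 1811
Σ(formed) = 1×D + 3×406 + 1×380 = 1598 + D
ΔH = Σ(broken) − Σ(formed) = (1811) − (1598 + D) = +213 − D
Setting this equal to −59 kJ gives D = 272 kJ/mol.

D(C–Br) ≈ 272 kJ/mol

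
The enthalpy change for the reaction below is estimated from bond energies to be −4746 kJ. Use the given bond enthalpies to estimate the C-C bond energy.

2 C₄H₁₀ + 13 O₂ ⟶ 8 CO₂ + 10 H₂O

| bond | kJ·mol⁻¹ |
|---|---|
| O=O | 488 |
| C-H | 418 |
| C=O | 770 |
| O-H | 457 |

D(C-C) ≈ 335 kJ/mol

Let D be the C-C bond energy.
Σ(broken) = 6×D + 20×418 + 13×488 = 14704 + 6D
Σ(formed) = 16×770 + 20×457 = 21460
ΔH = Σ(broken) − Σ(formed) = (14704 + 6D) − (21460) = −6756 + 6D
Setting this equal to −4746 kJ gives 6D = 2010, so D = 335 kJ/mol.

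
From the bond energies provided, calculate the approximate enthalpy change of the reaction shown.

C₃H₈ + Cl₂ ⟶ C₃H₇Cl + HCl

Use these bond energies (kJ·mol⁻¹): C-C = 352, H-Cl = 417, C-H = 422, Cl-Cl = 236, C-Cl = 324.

ΔH ≈ −83 kJ

Bonds broken (reactants):
  C-C: 2 × 352 = 704
  C-H: 8 × 422 = 3376
  Cl-Cl: 1 × 236 = 236
  Σ(broken) = 4316 kJ
Bonds formed (products):
  C-C: 2 × 352 = 704
  C-Cl: 1 × 324 = 324
  C-H: 7 × 422 = 2954
  H-Cl: 1 × 417 = 417
  Σ(formed) = 4399 kJ
ΔH = Σ(broken) − Σ(formed) = 4316 − 4399 = −83 kJ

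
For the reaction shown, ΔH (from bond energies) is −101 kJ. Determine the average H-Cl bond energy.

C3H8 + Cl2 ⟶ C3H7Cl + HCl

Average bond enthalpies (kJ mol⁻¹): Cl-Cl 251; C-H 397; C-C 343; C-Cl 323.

D(H-Cl) ≈ 426 kJ/mol

Let D be the H-Cl bond energy.
Σ(broken) = 2×343 + 8×397 + 1×251 = 4113
Σ(formed) = 2×343 + 1×323 + 7×397 + 1×D = 3788 + D
ΔH = Σ(broken) − Σ(formed) = (4113) − (3788 + D) = +325 − D
Setting this equal to −101 kJ gives D = 426 kJ/mol.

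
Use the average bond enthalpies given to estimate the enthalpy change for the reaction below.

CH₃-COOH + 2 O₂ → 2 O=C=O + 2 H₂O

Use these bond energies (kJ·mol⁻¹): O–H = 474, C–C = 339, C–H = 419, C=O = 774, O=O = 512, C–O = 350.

Bonds broken (reactants):
  C–C: 1 × 339 = 339
  C–H: 3 × 419 = 1257
  C–O: 1 × 350 = 350
  C=O: 1 × 774 = 774
  O–H: 1 × 474 = 474
  O=O: 2 × 512 = 1024
  Σ(broken) = 4218 kJ
Bonds formed (products):
  C=O: 4 × 774 = 3096
  O–H: 4 × 474 = 1896
  Σ(formed) = 4992 kJ
ΔH = Σ(broken) − Σ(formed) = 4218 − 4992 = −774 kJ

ΔH ≈ −774 kJ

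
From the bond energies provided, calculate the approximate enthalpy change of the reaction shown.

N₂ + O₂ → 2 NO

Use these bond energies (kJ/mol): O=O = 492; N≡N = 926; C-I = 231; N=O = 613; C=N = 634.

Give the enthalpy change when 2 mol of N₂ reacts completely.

ΔH = +384 kJ

Bonds broken (reactants):
  N≡N: 1 × 926 = 926
  O=O: 1 × 492 = 492
  Σ(broken) = 1418 kJ
Bonds formed (products):
  N=O: 2 × 613 = 1226
  Σ(formed) = 1226 kJ
ΔH = Σ(broken) − Σ(formed) = 1418 − 1226 = +192 kJ
For 2× the reaction as written: 2 × (+192) = +384 kJ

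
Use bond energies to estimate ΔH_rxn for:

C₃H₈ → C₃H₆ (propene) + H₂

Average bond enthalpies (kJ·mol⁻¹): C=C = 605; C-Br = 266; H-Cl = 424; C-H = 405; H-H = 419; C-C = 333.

ΔH ≈ +119 kJ

Bonds broken (reactants):
  C-C: 2 × 333 = 666
  C-H: 8 × 405 = 3240
  Σ(broken) = 3906 kJ
Bonds formed (products):
  C-C: 1 × 333 = 333
  C-H: 6 × 405 = 2430
  C=C: 1 × 605 = 605
  H-H: 1 × 419 = 419
  Σ(formed) = 3787 kJ
ΔH = Σ(broken) − Σ(formed) = 3906 − 3787 = +119 kJ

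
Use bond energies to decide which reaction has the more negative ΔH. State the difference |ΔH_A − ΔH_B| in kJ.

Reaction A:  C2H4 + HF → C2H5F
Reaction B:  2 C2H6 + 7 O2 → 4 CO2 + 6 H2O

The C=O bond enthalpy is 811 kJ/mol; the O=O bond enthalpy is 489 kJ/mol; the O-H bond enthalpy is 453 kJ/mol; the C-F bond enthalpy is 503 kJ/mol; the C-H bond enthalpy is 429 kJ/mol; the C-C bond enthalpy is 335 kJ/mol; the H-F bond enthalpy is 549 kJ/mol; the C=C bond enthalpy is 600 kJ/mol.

Reaction B, by 2565 kJ

Reaction A:
  Bonds broken (reactants):
    C-H: 4 × 429 = 1716
    C=C: 1 × 600 = 600
    H-F: 1 × 549 = 549
    Σ(broken) = 2865 kJ
  Bonds formed (products):
    C-C: 1 × 335 = 335
    C-F: 1 × 503 = 503
    C-H: 5 × 429 = 2145
    Σ(formed) = 2983 kJ
  ΔH_A = 2865 − 2983 = −118 kJ
Reaction B:
  Bonds broken (reactants):
    C-C: 2 × 335 = 670
    C-H: 12 × 429 = 5148
    O=O: 7 × 489 = 3423
    Σ(broken) = 9241 kJ
  Bonds formed (products):
    C=O: 8 × 811 = 6488
    O-H: 12 × 453 = 5436
    Σ(formed) = 11924 kJ
  ΔH_B = 9241 − 11924 = −2683 kJ
ΔH_A − ΔH_B = +2565 kJ, so reaction B has the more negative ΔH; |ΔH_A − ΔH_B| = 2565 kJ.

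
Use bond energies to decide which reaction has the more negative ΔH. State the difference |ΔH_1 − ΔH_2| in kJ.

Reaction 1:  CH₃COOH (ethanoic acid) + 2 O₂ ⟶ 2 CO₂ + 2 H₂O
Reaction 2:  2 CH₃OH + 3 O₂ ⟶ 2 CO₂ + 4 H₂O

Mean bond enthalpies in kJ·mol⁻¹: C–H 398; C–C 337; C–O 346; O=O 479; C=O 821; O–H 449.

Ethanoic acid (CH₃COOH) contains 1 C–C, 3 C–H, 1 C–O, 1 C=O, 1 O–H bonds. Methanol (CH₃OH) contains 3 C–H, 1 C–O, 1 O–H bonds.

Reaction 1:
  Bonds broken (reactants):
    C–C: 1 × 337 = 337
    C–H: 3 × 398 = 1194
    C–O: 1 × 346 = 346
    C=O: 1 × 821 = 821
    O–H: 1 × 449 = 449
    O=O: 2 × 479 = 958
    Σ(broken) = 4105 kJ
  Bonds formed (products):
    C=O: 4 × 821 = 3284
    O–H: 4 × 449 = 1796
    Σ(formed) = 5080 kJ
  ΔH_1 = 4105 − 5080 = −975 kJ
Reaction 2:
  Bonds broken (reactants):
    C–H: 6 × 398 = 2388
    C–O: 2 × 346 = 692
    O–H: 2 × 449 = 898
    O=O: 3 × 479 = 1437
    Σ(broken) = 5415 kJ
  Bonds formed (products):
    C=O: 4 × 821 = 3284
    O–H: 8 × 449 = 3592
    Σ(formed) = 6876 kJ
  ΔH_2 = 5415 − 6876 = −1461 kJ
ΔH_1 − ΔH_2 = +486 kJ, so reaction 2 has the more negative ΔH; |ΔH_1 − ΔH_2| = 486 kJ.

Reaction 2, by 486 kJ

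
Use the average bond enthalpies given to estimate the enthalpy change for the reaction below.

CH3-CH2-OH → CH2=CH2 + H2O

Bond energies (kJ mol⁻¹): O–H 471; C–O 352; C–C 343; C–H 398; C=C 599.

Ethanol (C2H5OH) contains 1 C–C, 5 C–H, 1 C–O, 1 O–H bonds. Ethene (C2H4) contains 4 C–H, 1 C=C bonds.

ΔH ≈ +23 kJ

Bonds broken (reactants):
  C–C: 1 × 343 = 343
  C–H: 5 × 398 = 1990
  C–O: 1 × 352 = 352
  O–H: 1 × 471 = 471
  Σ(broken) = 3156 kJ
Bonds formed (products):
  C–H: 4 × 398 = 1592
  C=C: 1 × 599 = 599
  O–H: 2 × 471 = 942
  Σ(formed) = 3133 kJ
ΔH = Σ(broken) − Σ(formed) = 3156 − 3133 = +23 kJ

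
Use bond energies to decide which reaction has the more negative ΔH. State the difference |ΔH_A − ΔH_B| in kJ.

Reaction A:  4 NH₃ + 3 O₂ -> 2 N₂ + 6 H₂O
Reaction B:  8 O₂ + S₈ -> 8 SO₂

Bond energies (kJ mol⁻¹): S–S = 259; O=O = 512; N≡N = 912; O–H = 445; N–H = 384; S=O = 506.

Reaction B, by 908 kJ

Reaction A:
  Bonds broken (reactants):
    N–H: 12 × 384 = 4608
    O=O: 3 × 512 = 1536
    Σ(broken) = 6144 kJ
  Bonds formed (products):
    N≡N: 2 × 912 = 1824
    O–H: 12 × 445 = 5340
    Σ(formed) = 7164 kJ
  ΔH_A = 6144 − 7164 = −1020 kJ
Reaction B:
  Bonds broken (reactants):
    O=O: 8 × 512 = 4096
    S–S: 8 × 259 = 2072
    Σ(broken) = 6168 kJ
  Bonds formed (products):
    S=O: 16 × 506 = 8096
    Σ(formed) = 8096 kJ
  ΔH_B = 6168 − 8096 = −1928 kJ
ΔH_A − ΔH_B = +908 kJ, so reaction B has the more negative ΔH; |ΔH_A − ΔH_B| = 908 kJ.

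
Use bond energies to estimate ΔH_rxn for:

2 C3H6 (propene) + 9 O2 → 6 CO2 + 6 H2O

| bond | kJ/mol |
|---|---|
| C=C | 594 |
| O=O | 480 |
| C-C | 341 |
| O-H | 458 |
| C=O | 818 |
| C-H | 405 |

Bonds broken (reactants):
  C-C: 2 × 341 = 682
  C-H: 12 × 405 = 4860
  C=C: 2 × 594 = 1188
  O=O: 9 × 480 = 4320
  Σ(broken) = 11050 kJ
Bonds formed (products):
  C=O: 12 × 818 = 9816
  O-H: 12 × 458 = 5496
  Σ(formed) = 15312 kJ
ΔH = Σ(broken) − Σ(formed) = 11050 − 15312 = −4262 kJ

ΔH ≈ −4262 kJ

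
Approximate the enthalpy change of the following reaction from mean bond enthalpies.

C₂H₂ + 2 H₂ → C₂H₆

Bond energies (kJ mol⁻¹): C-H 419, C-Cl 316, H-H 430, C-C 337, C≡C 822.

Bonds broken (reactants):
  C≡C: 1 × 822 = 822
  C-H: 2 × 419 = 838
  H-H: 2 × 430 = 860
  Σ(broken) = 2520 kJ
Bonds formed (products):
  C-C: 1 × 337 = 337
  C-H: 6 × 419 = 2514
  Σ(formed) = 2851 kJ
ΔH = Σ(broken) − Σ(formed) = 2520 − 2851 = −331 kJ

ΔH ≈ −331 kJ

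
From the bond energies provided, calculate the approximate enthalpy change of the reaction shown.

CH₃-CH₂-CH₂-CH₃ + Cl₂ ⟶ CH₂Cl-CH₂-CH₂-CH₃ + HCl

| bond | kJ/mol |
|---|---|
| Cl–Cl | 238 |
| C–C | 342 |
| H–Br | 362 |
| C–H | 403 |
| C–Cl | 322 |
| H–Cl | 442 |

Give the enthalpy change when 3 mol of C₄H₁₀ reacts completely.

Bonds broken (reactants):
  C–C: 3 × 342 = 1026
  C–H: 10 × 403 = 4030
  Cl–Cl: 1 × 238 = 238
  Σ(broken) = 5294 kJ
Bonds formed (products):
  C–C: 3 × 342 = 1026
  C–Cl: 1 × 322 = 322
  C–H: 9 × 403 = 3627
  H–Cl: 1 × 442 = 442
  Σ(formed) = 5417 kJ
ΔH = Σ(broken) − Σ(formed) = 5294 − 5417 = −123 kJ
For 3× the reaction as written: 3 × (−123) = −369 kJ

ΔH = −369 kJ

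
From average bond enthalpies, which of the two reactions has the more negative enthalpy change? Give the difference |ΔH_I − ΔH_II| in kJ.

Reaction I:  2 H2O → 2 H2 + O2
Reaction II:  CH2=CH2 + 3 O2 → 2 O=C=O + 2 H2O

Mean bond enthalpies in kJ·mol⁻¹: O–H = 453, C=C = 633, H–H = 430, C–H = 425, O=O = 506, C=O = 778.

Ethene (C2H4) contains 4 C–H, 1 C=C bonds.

Reaction I:
  Bonds broken (reactants):
    O–H: 4 × 453 = 1812
    Σ(broken) = 1812 kJ
  Bonds formed (products):
    H–H: 2 × 430 = 860
    O=O: 1 × 506 = 506
    Σ(formed) = 1366 kJ
  ΔH_I = 1812 − 1366 = +446 kJ
Reaction II:
  Bonds broken (reactants):
    C–H: 4 × 425 = 1700
    C=C: 1 × 633 = 633
    O=O: 3 × 506 = 1518
    Σ(broken) = 3851 kJ
  Bonds formed (products):
    C=O: 4 × 778 = 3112
    O–H: 4 × 453 = 1812
    Σ(formed) = 4924 kJ
  ΔH_II = 3851 − 4924 = −1073 kJ
ΔH_I − ΔH_II = +1519 kJ, so reaction II has the more negative ΔH; |ΔH_I − ΔH_II| = 1519 kJ.

Reaction II, by 1519 kJ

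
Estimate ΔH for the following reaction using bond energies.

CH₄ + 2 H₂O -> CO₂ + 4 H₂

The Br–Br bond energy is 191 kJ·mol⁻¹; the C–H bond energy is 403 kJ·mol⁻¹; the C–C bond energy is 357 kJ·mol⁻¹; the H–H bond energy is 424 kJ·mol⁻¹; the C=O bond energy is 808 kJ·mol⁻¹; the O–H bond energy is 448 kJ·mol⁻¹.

Bonds broken (reactants):
  C–H: 4 × 403 = 1612
  O–H: 4 × 448 = 1792
  Σ(broken) = 3404 kJ
Bonds formed (products):
  C=O: 2 × 808 = 1616
  H–H: 4 × 424 = 1696
  Σ(formed) = 3312 kJ
ΔH = Σ(broken) − Σ(formed) = 3404 − 3312 = +92 kJ

ΔH ≈ +92 kJ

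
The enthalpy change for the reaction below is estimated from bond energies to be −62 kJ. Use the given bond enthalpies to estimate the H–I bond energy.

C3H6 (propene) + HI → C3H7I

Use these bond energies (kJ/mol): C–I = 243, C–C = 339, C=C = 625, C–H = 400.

D(H–I) ≈ 295 kJ/mol

Let D be the H–I bond energy.
Σ(broken) = 1×339 + 6×400 + 1×625 + 1×D = 3364 + D
Σ(formed) = 2×339 + 7×400 + 1×243 = 3721
ΔH = Σ(broken) − Σ(formed) = (3364 + D) − (3721) = −357 + D
Setting this equal to −62 kJ gives D = 295 kJ/mol.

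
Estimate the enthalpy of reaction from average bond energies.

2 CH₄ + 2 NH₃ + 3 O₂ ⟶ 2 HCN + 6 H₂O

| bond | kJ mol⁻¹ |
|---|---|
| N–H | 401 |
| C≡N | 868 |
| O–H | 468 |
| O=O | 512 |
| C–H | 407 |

Bonds broken (reactants):
  C–H: 8 × 407 = 3256
  N–H: 6 × 401 = 2406
  O=O: 3 × 512 = 1536
  Σ(broken) = 7198 kJ
Bonds formed (products):
  C≡N: 2 × 868 = 1736
  C–H: 2 × 407 = 814
  O–H: 12 × 468 = 5616
  Σ(formed) = 8166 kJ
ΔH = Σ(broken) − Σ(formed) = 7198 − 8166 = −968 kJ

ΔH ≈ −968 kJ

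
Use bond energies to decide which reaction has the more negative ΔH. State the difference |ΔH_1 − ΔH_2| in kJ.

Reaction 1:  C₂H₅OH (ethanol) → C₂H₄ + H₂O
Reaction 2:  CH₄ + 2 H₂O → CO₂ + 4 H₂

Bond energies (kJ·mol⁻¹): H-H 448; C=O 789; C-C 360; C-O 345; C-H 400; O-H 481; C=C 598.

Reaction 1:
  Bonds broken (reactants):
    C-C: 1 × 360 = 360
    C-H: 5 × 400 = 2000
    C-O: 1 × 345 = 345
    O-H: 1 × 481 = 481
    Σ(broken) = 3186 kJ
  Bonds formed (products):
    C-H: 4 × 400 = 1600
    C=C: 1 × 598 = 598
    O-H: 2 × 481 = 962
    Σ(formed) = 3160 kJ
  ΔH_1 = 3186 − 3160 = +26 kJ
Reaction 2:
  Bonds broken (reactants):
    C-H: 4 × 400 = 1600
    O-H: 4 × 481 = 1924
    Σ(broken) = 3524 kJ
  Bonds formed (products):
    C=O: 2 × 789 = 1578
    H-H: 4 × 448 = 1792
    Σ(formed) = 3370 kJ
  ΔH_2 = 3524 − 3370 = +154 kJ
ΔH_1 − ΔH_2 = −128 kJ, so reaction 1 has the more negative ΔH; |ΔH_1 − ΔH_2| = 128 kJ.

Reaction 1, by 128 kJ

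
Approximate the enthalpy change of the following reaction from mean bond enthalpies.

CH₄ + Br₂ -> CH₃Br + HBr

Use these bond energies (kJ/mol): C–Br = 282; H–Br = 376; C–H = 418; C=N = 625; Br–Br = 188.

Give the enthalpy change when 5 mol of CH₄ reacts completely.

Bonds broken (reactants):
  Br–Br: 1 × 188 = 188
  C–H: 4 × 418 = 1672
  Σ(broken) = 1860 kJ
Bonds formed (products):
  C–Br: 1 × 282 = 282
  C–H: 3 × 418 = 1254
  H–Br: 1 × 376 = 376
  Σ(formed) = 1912 kJ
ΔH = Σ(broken) − Σ(formed) = 1860 − 1912 = −52 kJ
For 5× the reaction as written: 5 × (−52) = −260 kJ

ΔH = −260 kJ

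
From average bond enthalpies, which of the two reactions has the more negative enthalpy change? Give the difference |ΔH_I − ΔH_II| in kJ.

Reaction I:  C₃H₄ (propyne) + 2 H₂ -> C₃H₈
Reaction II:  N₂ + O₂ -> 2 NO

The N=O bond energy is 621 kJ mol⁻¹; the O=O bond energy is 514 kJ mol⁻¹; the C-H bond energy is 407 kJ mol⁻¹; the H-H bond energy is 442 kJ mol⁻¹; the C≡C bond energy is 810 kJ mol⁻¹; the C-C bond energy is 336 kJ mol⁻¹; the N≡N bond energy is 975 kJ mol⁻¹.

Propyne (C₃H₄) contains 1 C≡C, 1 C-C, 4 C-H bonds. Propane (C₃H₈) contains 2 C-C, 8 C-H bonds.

Reaction I:
  Bonds broken (reactants):
    C≡C: 1 × 810 = 810
    C-C: 1 × 336 = 336
    C-H: 4 × 407 = 1628
    H-H: 2 × 442 = 884
    Σ(broken) = 3658 kJ
  Bonds formed (products):
    C-C: 2 × 336 = 672
    C-H: 8 × 407 = 3256
    Σ(formed) = 3928 kJ
  ΔH_I = 3658 − 3928 = −270 kJ
Reaction II:
  Bonds broken (reactants):
    N≡N: 1 × 975 = 975
    O=O: 1 × 514 = 514
    Σ(broken) = 1489 kJ
  Bonds formed (products):
    N=O: 2 × 621 = 1242
    Σ(formed) = 1242 kJ
  ΔH_II = 1489 − 1242 = +247 kJ
ΔH_I − ΔH_II = −517 kJ, so reaction I has the more negative ΔH; |ΔH_I − ΔH_II| = 517 kJ.

Reaction I, by 517 kJ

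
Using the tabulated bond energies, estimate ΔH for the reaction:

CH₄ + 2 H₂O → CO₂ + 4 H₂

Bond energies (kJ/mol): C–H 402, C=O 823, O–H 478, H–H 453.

ΔH ≈ +62 kJ

Bonds broken (reactants):
  C–H: 4 × 402 = 1608
  O–H: 4 × 478 = 1912
  Σ(broken) = 3520 kJ
Bonds formed (products):
  C=O: 2 × 823 = 1646
  H–H: 4 × 453 = 1812
  Σ(formed) = 3458 kJ
ΔH = Σ(broken) − Σ(formed) = 3520 − 3458 = +62 kJ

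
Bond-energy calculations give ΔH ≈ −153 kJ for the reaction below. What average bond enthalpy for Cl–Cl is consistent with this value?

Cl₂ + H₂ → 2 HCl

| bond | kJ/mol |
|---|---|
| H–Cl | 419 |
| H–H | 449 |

D(Cl–Cl) ≈ 236 kJ/mol

Let D be the Cl–Cl bond energy.
Σ(broken) = 1×D + 1×449 = 449 + D
Σ(formed) = 2×419 = 838
ΔH = Σ(broken) − Σ(formed) = (449 + D) − (838) = −389 + D
Setting this equal to −153 kJ gives D = 236 kJ/mol.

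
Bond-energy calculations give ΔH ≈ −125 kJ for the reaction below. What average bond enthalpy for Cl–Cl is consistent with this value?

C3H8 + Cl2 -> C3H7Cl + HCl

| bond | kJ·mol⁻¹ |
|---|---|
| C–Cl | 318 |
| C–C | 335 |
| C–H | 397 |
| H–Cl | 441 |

Let D be the Cl–Cl bond energy.
Σ(broken) = 2×335 + 8×397 + 1×D = 3846 + D
Σ(formed) = 2×335 + 1×318 + 7×397 + 1×441 = 4208
ΔH = Σ(broken) − Σ(formed) = (3846 + D) − (4208) = −362 + D
Setting this equal to −125 kJ gives D = 237 kJ/mol.

D(Cl–Cl) ≈ 237 kJ/mol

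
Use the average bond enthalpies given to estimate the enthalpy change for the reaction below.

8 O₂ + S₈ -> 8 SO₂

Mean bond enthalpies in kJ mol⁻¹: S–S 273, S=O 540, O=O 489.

Bonds broken (reactants):
  O=O: 8 × 489 = 3912
  S–S: 8 × 273 = 2184
  Σ(broken) = 6096 kJ
Bonds formed (products):
  S=O: 16 × 540 = 8640
  Σ(formed) = 8640 kJ
ΔH = Σ(broken) − Σ(formed) = 6096 − 8640 = −2544 kJ

ΔH ≈ −2544 kJ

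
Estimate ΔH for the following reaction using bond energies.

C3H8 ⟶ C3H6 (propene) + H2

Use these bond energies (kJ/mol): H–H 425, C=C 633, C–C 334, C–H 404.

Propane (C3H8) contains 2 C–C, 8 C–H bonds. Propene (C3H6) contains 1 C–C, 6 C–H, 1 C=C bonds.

Bonds broken (reactants):
  C–C: 2 × 334 = 668
  C–H: 8 × 404 = 3232
  Σ(broken) = 3900 kJ
Bonds formed (products):
  C–C: 1 × 334 = 334
  C–H: 6 × 404 = 2424
  C=C: 1 × 633 = 633
  H–H: 1 × 425 = 425
  Σ(formed) = 3816 kJ
ΔH = Σ(broken) − Σ(formed) = 3900 − 3816 = +84 kJ

ΔH ≈ +84 kJ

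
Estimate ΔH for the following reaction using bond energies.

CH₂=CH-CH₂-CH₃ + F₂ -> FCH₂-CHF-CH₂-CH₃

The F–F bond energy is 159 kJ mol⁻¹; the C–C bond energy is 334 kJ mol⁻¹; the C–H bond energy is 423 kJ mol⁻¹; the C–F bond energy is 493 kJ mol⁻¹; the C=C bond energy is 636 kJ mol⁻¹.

ΔH ≈ −525 kJ

Bonds broken (reactants):
  C–C: 2 × 334 = 668
  C–H: 8 × 423 = 3384
  C=C: 1 × 636 = 636
  F–F: 1 × 159 = 159
  Σ(broken) = 4847 kJ
Bonds formed (products):
  C–C: 3 × 334 = 1002
  C–F: 2 × 493 = 986
  C–H: 8 × 423 = 3384
  Σ(formed) = 5372 kJ
ΔH = Σ(broken) − Σ(formed) = 4847 − 5372 = −525 kJ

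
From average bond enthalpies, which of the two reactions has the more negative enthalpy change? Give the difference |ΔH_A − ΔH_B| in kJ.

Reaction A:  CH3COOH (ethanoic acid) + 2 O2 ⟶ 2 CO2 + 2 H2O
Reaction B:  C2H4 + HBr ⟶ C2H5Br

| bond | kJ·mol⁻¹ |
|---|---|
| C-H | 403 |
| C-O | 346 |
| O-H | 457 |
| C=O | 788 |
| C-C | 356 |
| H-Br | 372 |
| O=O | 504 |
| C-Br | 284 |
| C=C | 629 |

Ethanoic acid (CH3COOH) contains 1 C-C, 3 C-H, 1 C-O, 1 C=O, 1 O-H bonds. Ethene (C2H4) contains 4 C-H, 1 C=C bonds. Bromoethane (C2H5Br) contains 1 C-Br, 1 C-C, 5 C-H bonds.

Reaction A, by 774 kJ

Reaction A:
  Bonds broken (reactants):
    C-C: 1 × 356 = 356
    C-H: 3 × 403 = 1209
    C-O: 1 × 346 = 346
    C=O: 1 × 788 = 788
    O-H: 1 × 457 = 457
    O=O: 2 × 504 = 1008
    Σ(broken) = 4164 kJ
  Bonds formed (products):
    C=O: 4 × 788 = 3152
    O-H: 4 × 457 = 1828
    Σ(formed) = 4980 kJ
  ΔH_A = 4164 − 4980 = −816 kJ
Reaction B:
  Bonds broken (reactants):
    C-H: 4 × 403 = 1612
    C=C: 1 × 629 = 629
    H-Br: 1 × 372 = 372
    Σ(broken) = 2613 kJ
  Bonds formed (products):
    C-Br: 1 × 284 = 284
    C-C: 1 × 356 = 356
    C-H: 5 × 403 = 2015
    Σ(formed) = 2655 kJ
  ΔH_B = 2613 − 2655 = −42 kJ
ΔH_A − ΔH_B = −774 kJ, so reaction A has the more negative ΔH; |ΔH_A − ΔH_B| = 774 kJ.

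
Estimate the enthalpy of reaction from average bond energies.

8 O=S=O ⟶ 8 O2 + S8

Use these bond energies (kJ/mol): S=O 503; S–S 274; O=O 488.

ΔH ≈ +1952 kJ

Bonds broken (reactants):
  S=O: 16 × 503 = 8048
  Σ(broken) = 8048 kJ
Bonds formed (products):
  O=O: 8 × 488 = 3904
  S–S: 8 × 274 = 2192
  Σ(formed) = 6096 kJ
ΔH = Σ(broken) − Σ(formed) = 8048 − 6096 = +1952 kJ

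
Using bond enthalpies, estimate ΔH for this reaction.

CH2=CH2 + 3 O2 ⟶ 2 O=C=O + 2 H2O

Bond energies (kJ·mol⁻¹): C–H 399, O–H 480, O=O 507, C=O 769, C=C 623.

Bonds broken (reactants):
  C–H: 4 × 399 = 1596
  C=C: 1 × 623 = 623
  O=O: 3 × 507 = 1521
  Σ(broken) = 3740 kJ
Bonds formed (products):
  C=O: 4 × 769 = 3076
  O–H: 4 × 480 = 1920
  Σ(formed) = 4996 kJ
ΔH = Σ(broken) − Σ(formed) = 3740 − 4996 = −1256 kJ

ΔH ≈ −1256 kJ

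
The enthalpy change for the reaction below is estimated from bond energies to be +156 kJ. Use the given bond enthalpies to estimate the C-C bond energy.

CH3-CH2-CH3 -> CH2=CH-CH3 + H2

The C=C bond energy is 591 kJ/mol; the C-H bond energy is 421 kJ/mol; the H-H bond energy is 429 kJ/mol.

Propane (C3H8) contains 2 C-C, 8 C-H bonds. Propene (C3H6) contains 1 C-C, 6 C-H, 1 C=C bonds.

Let D be the C-C bond energy.
Σ(broken) = 2×D + 8×421 = 3368 + 2D
Σ(formed) = 1×D + 6×421 + 1×591 + 1×429 = 3546 + D
ΔH = Σ(broken) − Σ(formed) = (3368 + 2D) − (3546 + D) = −178 + D
Setting this equal to +156 kJ gives D = 334 kJ/mol.

D(C-C) ≈ 334 kJ/mol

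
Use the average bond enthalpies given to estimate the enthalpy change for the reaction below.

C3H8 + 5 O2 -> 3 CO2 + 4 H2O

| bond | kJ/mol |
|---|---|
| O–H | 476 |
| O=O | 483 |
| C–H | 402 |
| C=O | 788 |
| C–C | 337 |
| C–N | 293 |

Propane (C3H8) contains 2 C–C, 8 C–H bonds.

ΔH ≈ −2231 kJ

Bonds broken (reactants):
  C–C: 2 × 337 = 674
  C–H: 8 × 402 = 3216
  O=O: 5 × 483 = 2415
  Σ(broken) = 6305 kJ
Bonds formed (products):
  C=O: 6 × 788 = 4728
  O–H: 8 × 476 = 3808
  Σ(formed) = 8536 kJ
ΔH = Σ(broken) − Σ(formed) = 6305 − 8536 = −2231 kJ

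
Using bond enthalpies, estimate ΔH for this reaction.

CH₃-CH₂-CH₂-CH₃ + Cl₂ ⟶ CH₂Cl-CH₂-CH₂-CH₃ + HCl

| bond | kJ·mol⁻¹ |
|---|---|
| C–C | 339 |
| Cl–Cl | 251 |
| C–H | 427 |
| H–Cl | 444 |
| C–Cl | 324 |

Bonds broken (reactants):
  C–C: 3 × 339 = 1017
  C–H: 10 × 427 = 4270
  Cl–Cl: 1 × 251 = 251
  Σ(broken) = 5538 kJ
Bonds formed (products):
  C–C: 3 × 339 = 1017
  C–Cl: 1 × 324 = 324
  C–H: 9 × 427 = 3843
  H–Cl: 1 × 444 = 444
  Σ(formed) = 5628 kJ
ΔH = Σ(broken) − Σ(formed) = 5538 − 5628 = −90 kJ

ΔH ≈ −90 kJ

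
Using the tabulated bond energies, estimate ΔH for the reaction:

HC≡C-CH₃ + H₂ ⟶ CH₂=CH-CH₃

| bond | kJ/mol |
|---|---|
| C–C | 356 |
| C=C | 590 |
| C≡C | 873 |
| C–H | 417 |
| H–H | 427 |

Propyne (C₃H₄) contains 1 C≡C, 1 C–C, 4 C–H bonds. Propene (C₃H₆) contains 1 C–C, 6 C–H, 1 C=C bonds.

Bonds broken (reactants):
  C≡C: 1 × 873 = 873
  C–C: 1 × 356 = 356
  C–H: 4 × 417 = 1668
  H–H: 1 × 427 = 427
  Σ(broken) = 3324 kJ
Bonds formed (products):
  C–C: 1 × 356 = 356
  C–H: 6 × 417 = 2502
  C=C: 1 × 590 = 590
  Σ(formed) = 3448 kJ
ΔH = Σ(broken) − Σ(formed) = 3324 − 3448 = −124 kJ

ΔH ≈ −124 kJ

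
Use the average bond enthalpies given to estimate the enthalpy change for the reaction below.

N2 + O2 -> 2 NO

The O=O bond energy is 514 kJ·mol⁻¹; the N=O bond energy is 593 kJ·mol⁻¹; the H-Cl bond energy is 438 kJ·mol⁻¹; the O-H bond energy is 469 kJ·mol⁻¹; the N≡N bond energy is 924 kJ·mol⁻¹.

Bonds broken (reactants):
  N≡N: 1 × 924 = 924
  O=O: 1 × 514 = 514
  Σ(broken) = 1438 kJ
Bonds formed (products):
  N=O: 2 × 593 = 1186
  Σ(formed) = 1186 kJ
ΔH = Σ(broken) − Σ(formed) = 1438 − 1186 = +252 kJ

ΔH ≈ +252 kJ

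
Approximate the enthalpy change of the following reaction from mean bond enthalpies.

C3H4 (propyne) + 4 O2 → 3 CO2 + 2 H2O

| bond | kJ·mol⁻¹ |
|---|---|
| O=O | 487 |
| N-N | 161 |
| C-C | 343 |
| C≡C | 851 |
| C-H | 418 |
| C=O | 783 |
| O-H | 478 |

Bonds broken (reactants):
  C≡C: 1 × 851 = 851
  C-C: 1 × 343 = 343
  C-H: 4 × 418 = 1672
  O=O: 4 × 487 = 1948
  Σ(broken) = 4814 kJ
Bonds formed (products):
  C=O: 6 × 783 = 4698
  O-H: 4 × 478 = 1912
  Σ(formed) = 6610 kJ
ΔH = Σ(broken) − Σ(formed) = 4814 − 6610 = −1796 kJ

ΔH ≈ −1796 kJ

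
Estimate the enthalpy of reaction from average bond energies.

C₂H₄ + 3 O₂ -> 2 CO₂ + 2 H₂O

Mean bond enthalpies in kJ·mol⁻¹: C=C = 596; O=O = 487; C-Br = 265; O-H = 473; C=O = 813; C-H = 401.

ΔH ≈ −1483 kJ

Bonds broken (reactants):
  C-H: 4 × 401 = 1604
  C=C: 1 × 596 = 596
  O=O: 3 × 487 = 1461
  Σ(broken) = 3661 kJ
Bonds formed (products):
  C=O: 4 × 813 = 3252
  O-H: 4 × 473 = 1892
  Σ(formed) = 5144 kJ
ΔH = Σ(broken) − Σ(formed) = 3661 − 5144 = −1483 kJ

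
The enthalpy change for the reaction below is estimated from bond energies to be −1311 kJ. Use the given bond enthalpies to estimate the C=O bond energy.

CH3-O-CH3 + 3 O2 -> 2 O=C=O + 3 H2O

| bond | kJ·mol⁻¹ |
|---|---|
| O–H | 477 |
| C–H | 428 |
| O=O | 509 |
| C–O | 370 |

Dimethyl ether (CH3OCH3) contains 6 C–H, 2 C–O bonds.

D(C=O) ≈ 821 kJ/mol

Let D be the C=O bond energy.
Σ(broken) = 6×428 + 2×370 + 3×509 = 4835
Σ(formed) = 4×D + 6×477 = 2862 + 4D
ΔH = Σ(broken) − Σ(formed) = (4835) − (2862 + 4D) = +1973 − 4D
Setting this equal to −1311 kJ gives 4D = 3284, so D = 821 kJ/mol.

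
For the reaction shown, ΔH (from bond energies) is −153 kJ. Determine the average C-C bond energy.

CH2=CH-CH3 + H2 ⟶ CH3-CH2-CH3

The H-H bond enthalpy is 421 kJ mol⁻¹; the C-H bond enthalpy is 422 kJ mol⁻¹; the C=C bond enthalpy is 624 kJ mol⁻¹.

D(C-C) ≈ 354 kJ/mol

Let D be the C-C bond energy.
Σ(broken) = 1×D + 6×422 + 1×624 + 1×421 = 3577 + D
Σ(formed) = 2×D + 8×422 = 3376 + 2D
ΔH = Σ(broken) − Σ(formed) = (3577 + D) − (3376 + 2D) = +201 − D
Setting this equal to −153 kJ gives D = 354 kJ/mol.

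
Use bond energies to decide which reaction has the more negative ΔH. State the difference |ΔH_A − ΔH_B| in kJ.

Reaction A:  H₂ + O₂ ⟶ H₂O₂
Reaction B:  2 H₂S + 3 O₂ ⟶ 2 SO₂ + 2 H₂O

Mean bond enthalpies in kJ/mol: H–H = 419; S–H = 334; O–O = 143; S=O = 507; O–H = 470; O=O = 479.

Reaction A:
  Bonds broken (reactants):
    H–H: 1 × 419 = 419
    O=O: 1 × 479 = 479
    Σ(broken) = 898 kJ
  Bonds formed (products):
    O–H: 2 × 470 = 940
    O–O: 1 × 143 = 143
    Σ(formed) = 1083 kJ
  ΔH_A = 898 − 1083 = −185 kJ
Reaction B:
  Bonds broken (reactants):
    O=O: 3 × 479 = 1437
    S–H: 4 × 334 = 1336
    Σ(broken) = 2773 kJ
  Bonds formed (products):
    O–H: 4 × 470 = 1880
    S=O: 4 × 507 = 2028
    Σ(formed) = 3908 kJ
  ΔH_B = 2773 − 3908 = −1135 kJ
ΔH_A − ΔH_B = +950 kJ, so reaction B has the more negative ΔH; |ΔH_A − ΔH_B| = 950 kJ.

Reaction B, by 950 kJ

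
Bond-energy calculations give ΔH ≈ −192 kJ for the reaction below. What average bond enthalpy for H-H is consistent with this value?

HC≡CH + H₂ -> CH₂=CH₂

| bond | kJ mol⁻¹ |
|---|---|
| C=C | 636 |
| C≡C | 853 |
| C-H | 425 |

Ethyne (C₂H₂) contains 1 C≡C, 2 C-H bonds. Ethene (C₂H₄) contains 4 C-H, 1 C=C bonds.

Let D be the H-H bond energy.
Σ(broken) = 1×853 + 2×425 + 1×D = 1703 + D
Σ(formed) = 4×425 + 1×636 = 2336
ΔH = Σ(broken) − Σ(formed) = (1703 + D) − (2336) = −633 + D
Setting this equal to −192 kJ gives D = 441 kJ/mol.

D(H-H) ≈ 441 kJ/mol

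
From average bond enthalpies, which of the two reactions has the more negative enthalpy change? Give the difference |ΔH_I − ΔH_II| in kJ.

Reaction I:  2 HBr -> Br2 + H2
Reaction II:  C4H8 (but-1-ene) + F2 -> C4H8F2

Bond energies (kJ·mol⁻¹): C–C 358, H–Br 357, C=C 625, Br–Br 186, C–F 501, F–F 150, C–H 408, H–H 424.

Reaction II, by 689 kJ

Reaction I:
  Bonds broken (reactants):
    H–Br: 2 × 357 = 714
    Σ(broken) = 714 kJ
  Bonds formed (products):
    Br–Br: 1 × 186 = 186
    H–H: 1 × 424 = 424
    Σ(formed) = 610 kJ
  ΔH_I = 714 − 610 = +104 kJ
Reaction II:
  Bonds broken (reactants):
    C–C: 2 × 358 = 716
    C–H: 8 × 408 = 3264
    C=C: 1 × 625 = 625
    F–F: 1 × 150 = 150
    Σ(broken) = 4755 kJ
  Bonds formed (products):
    C–C: 3 × 358 = 1074
    C–F: 2 × 501 = 1002
    C–H: 8 × 408 = 3264
    Σ(formed) = 5340 kJ
  ΔH_II = 4755 − 5340 = −585 kJ
ΔH_I − ΔH_II = +689 kJ, so reaction II has the more negative ΔH; |ΔH_I − ΔH_II| = 689 kJ.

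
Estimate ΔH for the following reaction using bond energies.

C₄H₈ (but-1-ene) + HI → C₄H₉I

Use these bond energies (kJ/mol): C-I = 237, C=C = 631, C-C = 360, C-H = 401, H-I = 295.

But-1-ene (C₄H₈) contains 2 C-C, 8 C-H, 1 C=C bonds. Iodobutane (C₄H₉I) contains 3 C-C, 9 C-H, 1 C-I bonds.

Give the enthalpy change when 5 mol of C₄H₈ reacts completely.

ΔH = −360 kJ

Bonds broken (reactants):
  C-C: 2 × 360 = 720
  C-H: 8 × 401 = 3208
  C=C: 1 × 631 = 631
  H-I: 1 × 295 = 295
  Σ(broken) = 4854 kJ
Bonds formed (products):
  C-C: 3 × 360 = 1080
  C-H: 9 × 401 = 3609
  C-I: 1 × 237 = 237
  Σ(formed) = 4926 kJ
ΔH = Σ(broken) − Σ(formed) = 4854 − 4926 = −72 kJ
For 5× the reaction as written: 5 × (−72) = −360 kJ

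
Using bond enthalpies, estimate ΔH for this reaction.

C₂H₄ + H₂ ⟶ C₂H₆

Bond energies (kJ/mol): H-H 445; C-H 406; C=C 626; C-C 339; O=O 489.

Bonds broken (reactants):
  C-H: 4 × 406 = 1624
  C=C: 1 × 626 = 626
  H-H: 1 × 445 = 445
  Σ(broken) = 2695 kJ
Bonds formed (products):
  C-C: 1 × 339 = 339
  C-H: 6 × 406 = 2436
  Σ(formed) = 2775 kJ
ΔH = Σ(broken) − Σ(formed) = 2695 − 2775 = −80 kJ

ΔH ≈ −80 kJ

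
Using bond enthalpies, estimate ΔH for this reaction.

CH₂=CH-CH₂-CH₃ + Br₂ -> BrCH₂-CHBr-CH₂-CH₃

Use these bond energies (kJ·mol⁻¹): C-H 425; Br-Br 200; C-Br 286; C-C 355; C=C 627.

Bonds broken (reactants):
  Br-Br: 1 × 200 = 200
  C-C: 2 × 355 = 710
  C-H: 8 × 425 = 3400
  C=C: 1 × 627 = 627
  Σ(broken) = 4937 kJ
Bonds formed (products):
  C-Br: 2 × 286 = 572
  C-C: 3 × 355 = 1065
  C-H: 8 × 425 = 3400
  Σ(formed) = 5037 kJ
ΔH = Σ(broken) − Σ(formed) = 4937 − 5037 = −100 kJ

ΔH ≈ −100 kJ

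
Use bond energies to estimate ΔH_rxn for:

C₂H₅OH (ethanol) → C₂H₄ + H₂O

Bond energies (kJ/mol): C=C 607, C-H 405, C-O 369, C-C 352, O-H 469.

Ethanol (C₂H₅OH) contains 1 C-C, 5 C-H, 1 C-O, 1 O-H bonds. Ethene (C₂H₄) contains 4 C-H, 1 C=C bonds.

Bonds broken (reactants):
  C-C: 1 × 352 = 352
  C-H: 5 × 405 = 2025
  C-O: 1 × 369 = 369
  O-H: 1 × 469 = 469
  Σ(broken) = 3215 kJ
Bonds formed (products):
  C-H: 4 × 405 = 1620
  C=C: 1 × 607 = 607
  O-H: 2 × 469 = 938
  Σ(formed) = 3165 kJ
ΔH = Σ(broken) − Σ(formed) = 3215 − 3165 = +50 kJ

ΔH ≈ +50 kJ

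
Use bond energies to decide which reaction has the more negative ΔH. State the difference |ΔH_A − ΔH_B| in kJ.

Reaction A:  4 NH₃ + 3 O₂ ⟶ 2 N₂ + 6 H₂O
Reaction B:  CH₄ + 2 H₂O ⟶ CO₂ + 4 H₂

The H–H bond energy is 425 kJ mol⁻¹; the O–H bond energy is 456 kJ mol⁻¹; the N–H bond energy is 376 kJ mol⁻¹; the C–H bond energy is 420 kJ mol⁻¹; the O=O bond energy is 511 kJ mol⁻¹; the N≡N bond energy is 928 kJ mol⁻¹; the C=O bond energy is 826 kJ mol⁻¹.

Reaction A, by 1435 kJ

Reaction A:
  Bonds broken (reactants):
    N–H: 12 × 376 = 4512
    O=O: 3 × 511 = 1533
    Σ(broken) = 6045 kJ
  Bonds formed (products):
    N≡N: 2 × 928 = 1856
    O–H: 12 × 456 = 5472
    Σ(formed) = 7328 kJ
  ΔH_A = 6045 − 7328 = −1283 kJ
Reaction B:
  Bonds broken (reactants):
    C–H: 4 × 420 = 1680
    O–H: 4 × 456 = 1824
    Σ(broken) = 3504 kJ
  Bonds formed (products):
    C=O: 2 × 826 = 1652
    H–H: 4 × 425 = 1700
    Σ(formed) = 3352 kJ
  ΔH_B = 3504 − 3352 = +152 kJ
ΔH_A − ΔH_B = −1435 kJ, so reaction A has the more negative ΔH; |ΔH_A − ΔH_B| = 1435 kJ.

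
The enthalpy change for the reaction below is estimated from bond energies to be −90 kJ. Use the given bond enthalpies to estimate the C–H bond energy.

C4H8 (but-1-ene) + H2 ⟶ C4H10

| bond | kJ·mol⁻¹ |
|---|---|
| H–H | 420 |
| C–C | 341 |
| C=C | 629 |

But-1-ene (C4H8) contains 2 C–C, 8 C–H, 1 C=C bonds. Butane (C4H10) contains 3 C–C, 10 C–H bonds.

Let D be the C–H bond energy.
Σ(broken) = 2×341 + 8×D + 1×629 + 1×420 = 1731 + 8D
Σ(formed) = 3×341 + 10×D = 1023 + 10D
ΔH = Σ(broken) − Σ(formed) = (1731 + 8D) − (1023 + 10D) = +708 − 2D
Setting this equal to −90 kJ gives 2D = 798, so D = 399 kJ/mol.

D(C–H) ≈ 399 kJ/mol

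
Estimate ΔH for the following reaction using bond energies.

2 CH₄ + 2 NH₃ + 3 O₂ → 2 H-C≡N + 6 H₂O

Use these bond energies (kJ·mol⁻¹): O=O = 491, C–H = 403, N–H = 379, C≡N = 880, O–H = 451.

Bonds broken (reactants):
  C–H: 8 × 403 = 3224
  N–H: 6 × 379 = 2274
  O=O: 3 × 491 = 1473
  Σ(broken) = 6971 kJ
Bonds formed (products):
  C≡N: 2 × 880 = 1760
  C–H: 2 × 403 = 806
  O–H: 12 × 451 = 5412
  Σ(formed) = 7978 kJ
ΔH = Σ(broken) − Σ(formed) = 6971 − 7978 = −1007 kJ

ΔH ≈ −1007 kJ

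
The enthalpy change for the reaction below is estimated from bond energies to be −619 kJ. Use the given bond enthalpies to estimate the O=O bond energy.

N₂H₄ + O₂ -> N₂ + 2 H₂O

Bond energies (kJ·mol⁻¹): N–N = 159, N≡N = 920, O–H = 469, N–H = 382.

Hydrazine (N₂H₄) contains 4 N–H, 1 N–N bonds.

D(O=O) ≈ 490 kJ/mol

Let D be the O=O bond energy.
Σ(broken) = 4×382 + 1×159 + 1×D = 1687 + D
Σ(formed) = 1×920 + 4×469 = 2796
ΔH = Σ(broken) − Σ(formed) = (1687 + D) − (2796) = −1109 + D
Setting this equal to −619 kJ gives D = 490 kJ/mol.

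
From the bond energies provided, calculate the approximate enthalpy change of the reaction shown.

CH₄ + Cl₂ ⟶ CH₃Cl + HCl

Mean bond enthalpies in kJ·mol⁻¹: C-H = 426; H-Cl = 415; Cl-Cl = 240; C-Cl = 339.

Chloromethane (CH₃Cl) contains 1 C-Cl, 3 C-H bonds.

ΔH ≈ −88 kJ

Bonds broken (reactants):
  C-H: 4 × 426 = 1704
  Cl-Cl: 1 × 240 = 240
  Σ(broken) = 1944 kJ
Bonds formed (products):
  C-Cl: 1 × 339 = 339
  C-H: 3 × 426 = 1278
  H-Cl: 1 × 415 = 415
  Σ(formed) = 2032 kJ
ΔH = Σ(broken) − Σ(formed) = 1944 − 2032 = −88 kJ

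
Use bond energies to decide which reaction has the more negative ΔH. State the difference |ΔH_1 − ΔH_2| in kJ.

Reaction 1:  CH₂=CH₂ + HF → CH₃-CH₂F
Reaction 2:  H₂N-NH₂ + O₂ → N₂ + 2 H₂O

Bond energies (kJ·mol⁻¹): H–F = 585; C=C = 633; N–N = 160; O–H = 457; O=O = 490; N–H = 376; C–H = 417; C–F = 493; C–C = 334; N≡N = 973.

Reaction 1:
  Bonds broken (reactants):
    C–H: 4 × 417 = 1668
    C=C: 1 × 633 = 633
    H–F: 1 × 585 = 585
    Σ(broken) = 2886 kJ
  Bonds formed (products):
    C–C: 1 × 334 = 334
    C–F: 1 × 493 = 493
    C–H: 5 × 417 = 2085
    Σ(formed) = 2912 kJ
  ΔH_1 = 2886 − 2912 = −26 kJ
Reaction 2:
  Bonds broken (reactants):
    N–H: 4 × 376 = 1504
    N–N: 1 × 160 = 160
    O=O: 1 × 490 = 490
    Σ(broken) = 2154 kJ
  Bonds formed (products):
    N≡N: 1 × 973 = 973
    O–H: 4 × 457 = 1828
    Σ(formed) = 2801 kJ
  ΔH_2 = 2154 − 2801 = −647 kJ
ΔH_1 − ΔH_2 = +621 kJ, so reaction 2 has the more negative ΔH; |ΔH_1 − ΔH_2| = 621 kJ.

Reaction 2, by 621 kJ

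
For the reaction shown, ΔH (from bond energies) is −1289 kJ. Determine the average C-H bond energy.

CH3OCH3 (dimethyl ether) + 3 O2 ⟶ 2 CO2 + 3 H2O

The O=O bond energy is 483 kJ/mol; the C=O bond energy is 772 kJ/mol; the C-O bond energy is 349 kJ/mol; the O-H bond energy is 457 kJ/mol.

Let D be the C-H bond energy.
Σ(broken) = 6×D + 2×349 + 3×483 = 2147 + 6D
Σ(formed) = 4×772 + 6×457 = 5830
ΔH = Σ(broken) − Σ(formed) = (2147 + 6D) − (5830) = −3683 + 6D
Setting this equal to −1289 kJ gives 6D = 2394, so D = 399 kJ/mol.

D(C-H) ≈ 399 kJ/mol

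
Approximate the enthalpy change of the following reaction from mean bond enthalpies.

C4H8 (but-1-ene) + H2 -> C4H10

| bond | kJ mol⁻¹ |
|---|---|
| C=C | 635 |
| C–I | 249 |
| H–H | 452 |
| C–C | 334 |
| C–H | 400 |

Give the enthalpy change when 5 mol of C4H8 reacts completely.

ΔH = −235 kJ

Bonds broken (reactants):
  C–C: 2 × 334 = 668
  C–H: 8 × 400 = 3200
  C=C: 1 × 635 = 635
  H–H: 1 × 452 = 452
  Σ(broken) = 4955 kJ
Bonds formed (products):
  C–C: 3 × 334 = 1002
  C–H: 10 × 400 = 4000
  Σ(formed) = 5002 kJ
ΔH = Σ(broken) − Σ(formed) = 4955 − 5002 = −47 kJ
For 5× the reaction as written: 5 × (−47) = −235 kJ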